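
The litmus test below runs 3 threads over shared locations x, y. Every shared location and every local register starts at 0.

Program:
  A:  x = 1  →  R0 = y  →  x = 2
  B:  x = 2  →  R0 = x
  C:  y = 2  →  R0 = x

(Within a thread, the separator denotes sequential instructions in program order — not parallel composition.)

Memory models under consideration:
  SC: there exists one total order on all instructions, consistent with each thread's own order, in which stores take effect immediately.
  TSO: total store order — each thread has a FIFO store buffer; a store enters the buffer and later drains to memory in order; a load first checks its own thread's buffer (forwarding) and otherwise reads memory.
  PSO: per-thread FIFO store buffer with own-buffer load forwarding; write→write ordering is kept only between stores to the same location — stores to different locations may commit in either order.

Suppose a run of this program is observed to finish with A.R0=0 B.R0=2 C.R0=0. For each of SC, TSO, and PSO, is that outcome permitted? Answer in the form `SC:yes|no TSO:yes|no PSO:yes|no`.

outcome vector order: (A.R0,B.R0,C.R0)
under SC → (0,1,1) (0,1,2) (0,2,1) (0,2,2) (2,1,0) (2,1,1) (2,1,2) (2,2,0) (2,2,1) (2,2,2)
under TSO → (0,1,0) (0,1,1) (0,1,2) (0,2,0) (0,2,1) (0,2,2) (2,1,0) (2,1,1) (2,1,2) (2,2,0) (2,2,1) (2,2,2)
under PSO → (0,1,0) (0,1,1) (0,1,2) (0,2,0) (0,2,1) (0,2,2) (2,1,0) (2,1,1) (2,1,2) (2,2,0) (2,2,1) (2,2,2)
target (0,2,0) ∈ {TSO,PSO}

SC:no TSO:yes PSO:yes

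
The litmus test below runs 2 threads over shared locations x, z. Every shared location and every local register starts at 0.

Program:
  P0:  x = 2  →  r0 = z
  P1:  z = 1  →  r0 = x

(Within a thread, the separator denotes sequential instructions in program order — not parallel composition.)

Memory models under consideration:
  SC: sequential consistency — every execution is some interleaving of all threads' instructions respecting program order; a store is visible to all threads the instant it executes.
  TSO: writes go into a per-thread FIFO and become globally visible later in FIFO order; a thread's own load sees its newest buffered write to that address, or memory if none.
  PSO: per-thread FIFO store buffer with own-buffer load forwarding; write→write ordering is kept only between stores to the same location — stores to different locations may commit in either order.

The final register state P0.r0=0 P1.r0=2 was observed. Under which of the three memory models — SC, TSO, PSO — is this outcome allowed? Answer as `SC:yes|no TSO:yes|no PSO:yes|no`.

SC:yes TSO:yes PSO:yes

outcome vector order: (P0.r0,P1.r0)
SC: 3 outcomes — {0/2; 1/0; 1/2}
TSO: 4 outcomes — {0/0; 0/2; 1/0; 1/2}
PSO: 4 outcomes — {0/0; 0/2; 1/0; 1/2}
target 0/2 ∈ {SC,TSO,PSO}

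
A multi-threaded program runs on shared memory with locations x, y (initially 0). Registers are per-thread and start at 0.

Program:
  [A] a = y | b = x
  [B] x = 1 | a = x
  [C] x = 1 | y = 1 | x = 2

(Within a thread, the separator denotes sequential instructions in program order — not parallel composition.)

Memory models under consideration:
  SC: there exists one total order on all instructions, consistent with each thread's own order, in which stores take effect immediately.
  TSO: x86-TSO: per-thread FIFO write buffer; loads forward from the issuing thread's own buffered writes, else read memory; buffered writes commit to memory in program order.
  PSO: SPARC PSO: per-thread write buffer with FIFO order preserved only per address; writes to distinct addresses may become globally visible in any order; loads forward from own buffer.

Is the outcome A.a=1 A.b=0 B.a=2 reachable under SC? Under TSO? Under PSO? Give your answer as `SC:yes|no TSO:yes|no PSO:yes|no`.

outcome vector order: (A.a,A.b,B.a)
SC (10): (0,0,1); (0,0,2); (0,1,1); (0,1,2); (0,2,1); (0,2,2); (1,1,1); (1,1,2); (1,2,1); (1,2,2)
TSO (10): (0,0,1); (0,0,2); (0,1,1); (0,1,2); (0,2,1); (0,2,2); (1,1,1); (1,1,2); (1,2,1); (1,2,2)
PSO (12): (0,0,1); (0,0,2); (0,1,1); (0,1,2); (0,2,1); (0,2,2); (1,0,1); (1,0,2); (1,1,1); (1,1,2); (1,2,1); (1,2,2)
target (1,0,2) ∈ {PSO}

SC:no TSO:no PSO:yes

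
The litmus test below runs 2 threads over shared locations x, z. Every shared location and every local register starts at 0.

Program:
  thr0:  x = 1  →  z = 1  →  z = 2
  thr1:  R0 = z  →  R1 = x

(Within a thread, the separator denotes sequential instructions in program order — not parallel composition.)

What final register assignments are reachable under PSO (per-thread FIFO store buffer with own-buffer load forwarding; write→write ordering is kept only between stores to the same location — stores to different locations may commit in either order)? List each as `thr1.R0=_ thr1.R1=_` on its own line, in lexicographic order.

outcome vector order: (thr1.R0,thr1.R1)
|PSO outcomes| = 6

thr1.R0=0 thr1.R1=0
thr1.R0=0 thr1.R1=1
thr1.R0=1 thr1.R1=0
thr1.R0=1 thr1.R1=1
thr1.R0=2 thr1.R1=0
thr1.R0=2 thr1.R1=1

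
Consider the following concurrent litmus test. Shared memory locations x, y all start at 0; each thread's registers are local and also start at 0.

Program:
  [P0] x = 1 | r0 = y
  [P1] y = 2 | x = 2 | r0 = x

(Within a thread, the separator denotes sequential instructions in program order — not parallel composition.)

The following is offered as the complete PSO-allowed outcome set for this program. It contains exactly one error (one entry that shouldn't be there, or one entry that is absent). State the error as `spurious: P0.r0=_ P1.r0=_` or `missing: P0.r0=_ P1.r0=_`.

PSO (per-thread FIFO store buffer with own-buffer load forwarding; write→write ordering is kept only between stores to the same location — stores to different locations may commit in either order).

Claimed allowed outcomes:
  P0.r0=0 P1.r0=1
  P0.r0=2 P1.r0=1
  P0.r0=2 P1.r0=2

missing: P0.r0=0 P1.r0=2

outcome vector order: (P0.r0,P1.r0)
under PSO → 01, 02, 21, 22
PSO∖claimed = {02}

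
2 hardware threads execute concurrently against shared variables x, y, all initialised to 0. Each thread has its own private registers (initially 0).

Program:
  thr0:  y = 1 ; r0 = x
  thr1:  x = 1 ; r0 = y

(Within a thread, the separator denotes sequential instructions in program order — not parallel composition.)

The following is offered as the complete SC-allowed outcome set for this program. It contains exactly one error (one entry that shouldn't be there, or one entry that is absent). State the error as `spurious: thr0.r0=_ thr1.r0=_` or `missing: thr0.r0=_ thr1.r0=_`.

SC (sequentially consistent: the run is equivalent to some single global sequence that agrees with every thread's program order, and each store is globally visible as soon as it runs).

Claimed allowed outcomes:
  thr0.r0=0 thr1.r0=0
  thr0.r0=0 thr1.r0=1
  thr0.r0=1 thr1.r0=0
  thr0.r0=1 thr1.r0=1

spurious: thr0.r0=0 thr1.r0=0

outcome vector order: (thr0.r0,thr1.r0)
[SC] allowed = {0/1 1/0 1/1}
claimed∖SC = {0/0}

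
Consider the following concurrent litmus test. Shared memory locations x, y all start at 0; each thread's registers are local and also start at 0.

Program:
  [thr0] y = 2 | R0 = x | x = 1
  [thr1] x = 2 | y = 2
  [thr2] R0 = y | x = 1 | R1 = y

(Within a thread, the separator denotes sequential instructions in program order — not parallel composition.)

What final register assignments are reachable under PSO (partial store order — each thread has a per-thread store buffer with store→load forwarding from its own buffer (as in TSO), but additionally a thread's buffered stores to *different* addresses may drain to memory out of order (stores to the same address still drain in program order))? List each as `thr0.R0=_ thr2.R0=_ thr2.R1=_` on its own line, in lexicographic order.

thr0.R0=0 thr2.R0=0 thr2.R1=0
thr0.R0=0 thr2.R0=0 thr2.R1=2
thr0.R0=0 thr2.R0=2 thr2.R1=2
thr0.R0=1 thr2.R0=0 thr2.R1=0
thr0.R0=1 thr2.R0=0 thr2.R1=2
thr0.R0=1 thr2.R0=2 thr2.R1=2
thr0.R0=2 thr2.R0=0 thr2.R1=0
thr0.R0=2 thr2.R0=0 thr2.R1=2
thr0.R0=2 thr2.R0=2 thr2.R1=2

outcome vector order: (thr0.R0,thr2.R0,thr2.R1)
|PSO outcomes| = 9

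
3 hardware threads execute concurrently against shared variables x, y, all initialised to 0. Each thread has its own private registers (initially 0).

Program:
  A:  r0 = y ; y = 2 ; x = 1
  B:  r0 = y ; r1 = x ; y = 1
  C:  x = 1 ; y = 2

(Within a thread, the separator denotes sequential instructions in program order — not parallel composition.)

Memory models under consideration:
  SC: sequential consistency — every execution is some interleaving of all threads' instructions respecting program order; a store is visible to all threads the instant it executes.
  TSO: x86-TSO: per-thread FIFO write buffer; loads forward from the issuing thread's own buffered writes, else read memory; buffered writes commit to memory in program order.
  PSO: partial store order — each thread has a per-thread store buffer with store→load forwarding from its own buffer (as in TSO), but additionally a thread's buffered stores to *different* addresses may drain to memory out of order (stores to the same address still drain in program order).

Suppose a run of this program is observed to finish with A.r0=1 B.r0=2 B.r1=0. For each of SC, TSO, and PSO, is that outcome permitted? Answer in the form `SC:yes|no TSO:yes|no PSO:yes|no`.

SC:no TSO:no PSO:yes

outcome vector order: (A.r0,B.r0,B.r1)
SC (10): <0 0 0>; <0 0 1>; <0 2 0>; <0 2 1>; <1 0 0>; <1 0 1>; <1 2 1>; <2 0 0>; <2 0 1>; <2 2 1>
TSO (10): <0 0 0>; <0 0 1>; <0 2 0>; <0 2 1>; <1 0 0>; <1 0 1>; <1 2 1>; <2 0 0>; <2 0 1>; <2 2 1>
PSO (12): <0 0 0>; <0 0 1>; <0 2 0>; <0 2 1>; <1 0 0>; <1 0 1>; <1 2 0>; <1 2 1>; <2 0 0>; <2 0 1>; <2 2 0>; <2 2 1>
target <1 2 0> ∈ {PSO}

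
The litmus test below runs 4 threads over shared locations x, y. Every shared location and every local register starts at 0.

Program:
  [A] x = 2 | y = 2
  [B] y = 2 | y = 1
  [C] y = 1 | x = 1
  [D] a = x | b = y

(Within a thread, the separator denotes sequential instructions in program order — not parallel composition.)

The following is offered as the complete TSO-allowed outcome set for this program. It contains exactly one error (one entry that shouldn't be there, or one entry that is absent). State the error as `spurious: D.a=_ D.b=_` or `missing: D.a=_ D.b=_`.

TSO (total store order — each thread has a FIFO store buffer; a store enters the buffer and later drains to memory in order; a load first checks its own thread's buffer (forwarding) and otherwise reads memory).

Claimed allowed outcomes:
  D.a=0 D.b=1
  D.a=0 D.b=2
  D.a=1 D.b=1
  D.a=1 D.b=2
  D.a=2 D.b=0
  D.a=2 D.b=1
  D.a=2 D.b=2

outcome vector order: (D.a,D.b)
[TSO] allowed = {<0 0>, <0 1>, <0 2>, <1 1>, <1 2>, <2 0>, <2 1>, <2 2>}
TSO∖claimed = {<0 0>}

missing: D.a=0 D.b=0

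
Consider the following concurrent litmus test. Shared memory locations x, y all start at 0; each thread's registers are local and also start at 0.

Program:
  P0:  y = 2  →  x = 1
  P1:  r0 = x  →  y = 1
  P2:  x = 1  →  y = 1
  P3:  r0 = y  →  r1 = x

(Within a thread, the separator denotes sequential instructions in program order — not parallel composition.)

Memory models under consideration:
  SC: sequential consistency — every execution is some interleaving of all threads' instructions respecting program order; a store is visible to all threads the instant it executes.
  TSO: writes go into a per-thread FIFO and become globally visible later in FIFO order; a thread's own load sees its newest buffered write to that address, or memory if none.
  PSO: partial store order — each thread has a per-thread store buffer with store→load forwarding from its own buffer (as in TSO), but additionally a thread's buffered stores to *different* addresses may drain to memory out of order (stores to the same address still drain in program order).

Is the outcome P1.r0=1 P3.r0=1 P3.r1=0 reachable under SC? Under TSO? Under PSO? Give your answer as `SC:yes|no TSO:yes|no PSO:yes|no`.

outcome vector order: (P1.r0,P3.r0,P3.r1)
SC (11): (0,0,0); (0,0,1); (0,1,0); (0,1,1); (0,2,0); (0,2,1); (1,0,0); (1,0,1); (1,1,1); (1,2,0); (1,2,1)
TSO (11): (0,0,0); (0,0,1); (0,1,0); (0,1,1); (0,2,0); (0,2,1); (1,0,0); (1,0,1); (1,1,1); (1,2,0); (1,2,1)
PSO (12): (0,0,0); (0,0,1); (0,1,0); (0,1,1); (0,2,0); (0,2,1); (1,0,0); (1,0,1); (1,1,0); (1,1,1); (1,2,0); (1,2,1)
target (1,1,0) ∈ {PSO}

SC:no TSO:no PSO:yes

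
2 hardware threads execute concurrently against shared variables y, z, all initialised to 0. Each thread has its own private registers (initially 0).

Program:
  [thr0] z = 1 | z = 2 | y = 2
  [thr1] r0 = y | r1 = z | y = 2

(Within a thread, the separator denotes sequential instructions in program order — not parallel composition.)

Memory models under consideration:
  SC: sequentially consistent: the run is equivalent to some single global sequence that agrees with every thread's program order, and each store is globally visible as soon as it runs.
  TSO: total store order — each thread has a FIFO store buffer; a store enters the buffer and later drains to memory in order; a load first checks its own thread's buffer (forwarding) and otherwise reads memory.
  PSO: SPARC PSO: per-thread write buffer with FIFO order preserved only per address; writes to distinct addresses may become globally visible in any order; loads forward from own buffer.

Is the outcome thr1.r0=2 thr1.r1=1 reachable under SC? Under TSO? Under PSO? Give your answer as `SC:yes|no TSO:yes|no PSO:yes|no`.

outcome vector order: (thr1.r0,thr1.r1)
under SC → 0/0 0/1 0/2 2/2
under TSO → 0/0 0/1 0/2 2/2
under PSO → 0/0 0/1 0/2 2/0 2/1 2/2
target 2/1 ∈ {PSO}

SC:no TSO:no PSO:yes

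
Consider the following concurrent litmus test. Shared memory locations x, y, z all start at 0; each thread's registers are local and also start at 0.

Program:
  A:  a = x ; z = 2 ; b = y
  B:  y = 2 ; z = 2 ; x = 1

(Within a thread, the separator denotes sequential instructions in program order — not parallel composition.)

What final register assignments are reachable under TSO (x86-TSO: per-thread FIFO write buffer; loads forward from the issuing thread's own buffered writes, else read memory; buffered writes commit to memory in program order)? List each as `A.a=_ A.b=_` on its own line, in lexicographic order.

A.a=0 A.b=0
A.a=0 A.b=2
A.a=1 A.b=2

outcome vector order: (A.a,A.b)
|TSO outcomes| = 3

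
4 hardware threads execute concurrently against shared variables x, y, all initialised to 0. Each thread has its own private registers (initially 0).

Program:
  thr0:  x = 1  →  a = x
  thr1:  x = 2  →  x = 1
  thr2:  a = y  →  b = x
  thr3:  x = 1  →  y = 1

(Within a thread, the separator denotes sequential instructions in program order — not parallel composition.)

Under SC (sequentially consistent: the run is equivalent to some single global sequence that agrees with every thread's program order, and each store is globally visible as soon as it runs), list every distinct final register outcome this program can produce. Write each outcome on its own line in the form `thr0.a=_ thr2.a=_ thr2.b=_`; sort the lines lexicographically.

thr0.a=1 thr2.a=0 thr2.b=0
thr0.a=1 thr2.a=0 thr2.b=1
thr0.a=1 thr2.a=0 thr2.b=2
thr0.a=1 thr2.a=1 thr2.b=1
thr0.a=1 thr2.a=1 thr2.b=2
thr0.a=2 thr2.a=0 thr2.b=0
thr0.a=2 thr2.a=0 thr2.b=1
thr0.a=2 thr2.a=0 thr2.b=2
thr0.a=2 thr2.a=1 thr2.b=1
thr0.a=2 thr2.a=1 thr2.b=2

outcome vector order: (thr0.a,thr2.a,thr2.b)
|SC outcomes| = 10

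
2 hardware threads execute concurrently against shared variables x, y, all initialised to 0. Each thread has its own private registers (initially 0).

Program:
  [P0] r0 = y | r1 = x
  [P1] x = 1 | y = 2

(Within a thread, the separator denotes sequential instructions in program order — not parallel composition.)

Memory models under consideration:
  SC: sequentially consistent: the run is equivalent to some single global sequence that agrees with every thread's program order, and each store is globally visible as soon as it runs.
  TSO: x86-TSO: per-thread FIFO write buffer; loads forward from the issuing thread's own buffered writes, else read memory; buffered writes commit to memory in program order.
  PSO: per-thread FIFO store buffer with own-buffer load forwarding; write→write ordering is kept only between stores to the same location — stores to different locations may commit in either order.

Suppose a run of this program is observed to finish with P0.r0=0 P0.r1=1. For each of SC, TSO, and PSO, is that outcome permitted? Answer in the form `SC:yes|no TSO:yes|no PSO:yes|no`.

outcome vector order: (P0.r0,P0.r1)
SC: 3 outcomes — {(0,0); (0,1); (2,1)}
TSO: 3 outcomes — {(0,0); (0,1); (2,1)}
PSO: 4 outcomes — {(0,0); (0,1); (2,0); (2,1)}
target (0,1) ∈ {SC,TSO,PSO}

SC:yes TSO:yes PSO:yes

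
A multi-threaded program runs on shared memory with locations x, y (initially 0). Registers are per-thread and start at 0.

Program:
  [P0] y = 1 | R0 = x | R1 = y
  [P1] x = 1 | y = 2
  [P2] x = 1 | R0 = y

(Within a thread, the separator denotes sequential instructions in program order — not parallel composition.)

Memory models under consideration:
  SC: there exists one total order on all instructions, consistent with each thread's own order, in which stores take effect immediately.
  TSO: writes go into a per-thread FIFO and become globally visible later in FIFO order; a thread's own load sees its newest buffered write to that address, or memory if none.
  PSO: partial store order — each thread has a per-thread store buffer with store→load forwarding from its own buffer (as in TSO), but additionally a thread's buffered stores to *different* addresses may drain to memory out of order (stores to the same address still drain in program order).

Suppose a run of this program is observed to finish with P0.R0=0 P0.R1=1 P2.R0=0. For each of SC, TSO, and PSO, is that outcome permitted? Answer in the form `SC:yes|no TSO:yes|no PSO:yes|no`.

outcome vector order: (P0.R0,P0.R1,P2.R0)
SC: 10 outcomes — {0/1/1 0/1/2 0/2/1 0/2/2 1/1/0 1/1/1 1/1/2 1/2/0 1/2/1 1/2/2}
TSO: 12 outcomes — {0/1/0 0/1/1 0/1/2 0/2/0 0/2/1 0/2/2 1/1/0 1/1/1 1/1/2 1/2/0 1/2/1 1/2/2}
PSO: 12 outcomes — {0/1/0 0/1/1 0/1/2 0/2/0 0/2/1 0/2/2 1/1/0 1/1/1 1/1/2 1/2/0 1/2/1 1/2/2}
target 0/1/0 ∈ {TSO,PSO}

SC:no TSO:yes PSO:yes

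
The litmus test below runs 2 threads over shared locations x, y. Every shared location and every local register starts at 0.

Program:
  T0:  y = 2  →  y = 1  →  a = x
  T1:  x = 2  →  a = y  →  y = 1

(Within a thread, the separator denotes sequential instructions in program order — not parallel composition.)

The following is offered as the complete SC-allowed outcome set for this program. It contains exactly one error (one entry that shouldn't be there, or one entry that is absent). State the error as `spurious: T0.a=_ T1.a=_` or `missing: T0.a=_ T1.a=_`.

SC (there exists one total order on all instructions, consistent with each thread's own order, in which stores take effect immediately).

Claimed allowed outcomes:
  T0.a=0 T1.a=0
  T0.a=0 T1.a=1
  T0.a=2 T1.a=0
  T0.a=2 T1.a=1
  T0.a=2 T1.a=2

spurious: T0.a=0 T1.a=0

outcome vector order: (T0.a,T1.a)
[SC] allowed = {<0 1> <2 0> <2 1> <2 2>}
claimed∖SC = {<0 0>}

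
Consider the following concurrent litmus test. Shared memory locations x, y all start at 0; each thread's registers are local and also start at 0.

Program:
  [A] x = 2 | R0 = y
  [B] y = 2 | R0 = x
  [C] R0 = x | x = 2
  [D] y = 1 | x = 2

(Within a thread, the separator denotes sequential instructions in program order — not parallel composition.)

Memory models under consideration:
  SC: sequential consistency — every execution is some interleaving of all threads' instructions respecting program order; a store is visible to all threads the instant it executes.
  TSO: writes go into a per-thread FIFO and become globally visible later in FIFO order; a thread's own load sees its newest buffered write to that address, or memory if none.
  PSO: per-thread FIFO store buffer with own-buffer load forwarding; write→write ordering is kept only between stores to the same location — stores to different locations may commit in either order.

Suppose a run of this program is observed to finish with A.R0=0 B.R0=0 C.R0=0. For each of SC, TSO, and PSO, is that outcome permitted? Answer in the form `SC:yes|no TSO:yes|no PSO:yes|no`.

SC:no TSO:yes PSO:yes

outcome vector order: (A.R0,B.R0,C.R0)
under SC → 0/2/0, 0/2/2, 1/0/0, 1/0/2, 1/2/0, 1/2/2, 2/0/0, 2/0/2, 2/2/0, 2/2/2
under TSO → 0/0/0, 0/0/2, 0/2/0, 0/2/2, 1/0/0, 1/0/2, 1/2/0, 1/2/2, 2/0/0, 2/0/2, 2/2/0, 2/2/2
under PSO → 0/0/0, 0/0/2, 0/2/0, 0/2/2, 1/0/0, 1/0/2, 1/2/0, 1/2/2, 2/0/0, 2/0/2, 2/2/0, 2/2/2
target 0/0/0 ∈ {TSO,PSO}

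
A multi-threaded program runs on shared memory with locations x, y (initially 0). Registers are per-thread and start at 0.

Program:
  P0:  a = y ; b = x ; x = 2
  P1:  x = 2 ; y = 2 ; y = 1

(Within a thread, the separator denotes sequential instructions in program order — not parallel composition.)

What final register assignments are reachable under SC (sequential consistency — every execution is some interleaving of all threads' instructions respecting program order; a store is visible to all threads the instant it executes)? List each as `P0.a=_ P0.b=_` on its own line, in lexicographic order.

P0.a=0 P0.b=0
P0.a=0 P0.b=2
P0.a=1 P0.b=2
P0.a=2 P0.b=2

outcome vector order: (P0.a,P0.b)
|SC outcomes| = 4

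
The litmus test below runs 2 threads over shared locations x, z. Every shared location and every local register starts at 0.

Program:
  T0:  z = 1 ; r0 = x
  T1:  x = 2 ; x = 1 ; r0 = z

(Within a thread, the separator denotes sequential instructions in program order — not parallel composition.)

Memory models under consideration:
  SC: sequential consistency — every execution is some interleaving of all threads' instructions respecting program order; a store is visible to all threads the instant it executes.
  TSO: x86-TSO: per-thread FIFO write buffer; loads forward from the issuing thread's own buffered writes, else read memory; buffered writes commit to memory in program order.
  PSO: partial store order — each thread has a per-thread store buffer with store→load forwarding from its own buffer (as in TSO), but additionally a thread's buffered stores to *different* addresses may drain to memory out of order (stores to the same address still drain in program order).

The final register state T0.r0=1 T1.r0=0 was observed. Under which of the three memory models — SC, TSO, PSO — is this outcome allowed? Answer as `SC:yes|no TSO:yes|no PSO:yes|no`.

outcome vector order: (T0.r0,T1.r0)
SC (4): 0/1, 1/0, 1/1, 2/1
TSO (6): 0/0, 0/1, 1/0, 1/1, 2/0, 2/1
PSO (6): 0/0, 0/1, 1/0, 1/1, 2/0, 2/1
target 1/0 ∈ {SC,TSO,PSO}

SC:yes TSO:yes PSO:yes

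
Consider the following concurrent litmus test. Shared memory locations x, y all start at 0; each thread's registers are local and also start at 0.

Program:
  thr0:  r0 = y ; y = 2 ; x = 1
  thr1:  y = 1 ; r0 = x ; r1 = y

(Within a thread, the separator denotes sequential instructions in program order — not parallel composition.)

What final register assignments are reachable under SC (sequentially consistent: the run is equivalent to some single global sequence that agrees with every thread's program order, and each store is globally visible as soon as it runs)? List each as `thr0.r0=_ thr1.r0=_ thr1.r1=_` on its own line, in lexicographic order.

thr0.r0=0 thr1.r0=0 thr1.r1=1
thr0.r0=0 thr1.r0=0 thr1.r1=2
thr0.r0=0 thr1.r0=1 thr1.r1=1
thr0.r0=0 thr1.r0=1 thr1.r1=2
thr0.r0=1 thr1.r0=0 thr1.r1=1
thr0.r0=1 thr1.r0=0 thr1.r1=2
thr0.r0=1 thr1.r0=1 thr1.r1=2

outcome vector order: (thr0.r0,thr1.r0,thr1.r1)
|SC outcomes| = 7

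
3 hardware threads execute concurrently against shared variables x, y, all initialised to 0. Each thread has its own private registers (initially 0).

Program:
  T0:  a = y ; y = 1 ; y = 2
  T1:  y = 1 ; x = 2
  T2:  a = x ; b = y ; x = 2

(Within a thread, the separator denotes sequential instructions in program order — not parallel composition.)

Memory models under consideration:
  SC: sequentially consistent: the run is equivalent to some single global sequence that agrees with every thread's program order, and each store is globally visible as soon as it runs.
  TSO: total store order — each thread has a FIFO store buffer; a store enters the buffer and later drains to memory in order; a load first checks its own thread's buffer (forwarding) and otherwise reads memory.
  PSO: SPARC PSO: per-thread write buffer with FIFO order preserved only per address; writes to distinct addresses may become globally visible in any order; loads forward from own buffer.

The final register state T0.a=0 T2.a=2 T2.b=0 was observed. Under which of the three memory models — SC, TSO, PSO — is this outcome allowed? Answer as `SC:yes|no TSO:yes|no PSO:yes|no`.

outcome vector order: (T0.a,T2.a,T2.b)
SC (10): (0,0,0) (0,0,1) (0,0,2) (0,2,1) (0,2,2) (1,0,0) (1,0,1) (1,0,2) (1,2,1) (1,2,2)
TSO (10): (0,0,0) (0,0,1) (0,0,2) (0,2,1) (0,2,2) (1,0,0) (1,0,1) (1,0,2) (1,2,1) (1,2,2)
PSO (12): (0,0,0) (0,0,1) (0,0,2) (0,2,0) (0,2,1) (0,2,2) (1,0,0) (1,0,1) (1,0,2) (1,2,0) (1,2,1) (1,2,2)
target (0,2,0) ∈ {PSO}

SC:no TSO:no PSO:yes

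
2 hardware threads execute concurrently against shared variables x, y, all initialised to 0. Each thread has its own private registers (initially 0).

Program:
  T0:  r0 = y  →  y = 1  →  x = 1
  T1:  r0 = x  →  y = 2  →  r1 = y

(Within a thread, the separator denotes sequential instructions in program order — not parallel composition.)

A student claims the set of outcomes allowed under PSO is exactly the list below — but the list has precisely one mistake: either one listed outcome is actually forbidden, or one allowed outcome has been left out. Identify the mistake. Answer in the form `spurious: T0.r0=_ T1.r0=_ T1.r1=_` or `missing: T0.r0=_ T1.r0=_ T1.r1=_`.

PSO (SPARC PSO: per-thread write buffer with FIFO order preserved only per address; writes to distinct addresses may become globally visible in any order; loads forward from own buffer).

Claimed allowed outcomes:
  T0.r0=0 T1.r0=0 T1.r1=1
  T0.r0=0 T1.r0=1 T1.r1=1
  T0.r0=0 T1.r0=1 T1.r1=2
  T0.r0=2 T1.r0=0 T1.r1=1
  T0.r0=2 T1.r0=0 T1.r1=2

outcome vector order: (T0.r0,T1.r0,T1.r1)
under PSO → <0 0 1>, <0 0 2>, <0 1 1>, <0 1 2>, <2 0 1>, <2 0 2>
PSO∖claimed = {<0 0 2>}

missing: T0.r0=0 T1.r0=0 T1.r1=2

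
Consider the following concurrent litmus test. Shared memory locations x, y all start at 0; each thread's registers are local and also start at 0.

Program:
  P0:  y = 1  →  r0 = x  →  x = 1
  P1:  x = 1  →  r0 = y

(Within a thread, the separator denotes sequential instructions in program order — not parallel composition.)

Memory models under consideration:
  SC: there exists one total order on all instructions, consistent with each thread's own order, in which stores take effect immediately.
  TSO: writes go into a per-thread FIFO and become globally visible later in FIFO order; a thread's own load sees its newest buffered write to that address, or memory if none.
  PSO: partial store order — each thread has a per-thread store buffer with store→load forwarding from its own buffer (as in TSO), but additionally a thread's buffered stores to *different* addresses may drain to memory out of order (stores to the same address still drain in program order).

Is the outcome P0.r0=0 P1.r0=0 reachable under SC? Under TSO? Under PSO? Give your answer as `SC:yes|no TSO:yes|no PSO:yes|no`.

outcome vector order: (P0.r0,P1.r0)
SC (3): <0 1>; <1 0>; <1 1>
TSO (4): <0 0>; <0 1>; <1 0>; <1 1>
PSO (4): <0 0>; <0 1>; <1 0>; <1 1>
target <0 0> ∈ {TSO,PSO}

SC:no TSO:yes PSO:yes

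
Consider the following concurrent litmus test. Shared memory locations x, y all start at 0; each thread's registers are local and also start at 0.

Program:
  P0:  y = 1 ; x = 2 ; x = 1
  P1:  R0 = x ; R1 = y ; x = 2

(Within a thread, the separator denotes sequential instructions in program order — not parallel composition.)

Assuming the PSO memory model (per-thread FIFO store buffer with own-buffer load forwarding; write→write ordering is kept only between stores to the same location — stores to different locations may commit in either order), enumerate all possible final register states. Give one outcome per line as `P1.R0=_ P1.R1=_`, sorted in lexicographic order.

P1.R0=0 P1.R1=0
P1.R0=0 P1.R1=1
P1.R0=1 P1.R1=0
P1.R0=1 P1.R1=1
P1.R0=2 P1.R1=0
P1.R0=2 P1.R1=1

outcome vector order: (P1.R0,P1.R1)
|PSO outcomes| = 6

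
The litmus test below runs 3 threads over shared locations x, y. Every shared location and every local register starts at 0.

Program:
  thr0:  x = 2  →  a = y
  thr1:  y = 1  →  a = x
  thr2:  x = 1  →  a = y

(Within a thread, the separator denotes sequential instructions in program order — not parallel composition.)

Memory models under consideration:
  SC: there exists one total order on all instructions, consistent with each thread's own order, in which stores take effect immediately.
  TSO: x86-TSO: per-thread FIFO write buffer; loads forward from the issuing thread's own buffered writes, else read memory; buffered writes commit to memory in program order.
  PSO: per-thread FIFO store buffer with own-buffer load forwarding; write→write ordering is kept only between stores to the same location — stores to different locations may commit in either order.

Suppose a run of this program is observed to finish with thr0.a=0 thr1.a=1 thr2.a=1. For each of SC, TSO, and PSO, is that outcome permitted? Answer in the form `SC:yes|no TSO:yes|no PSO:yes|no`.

SC:yes TSO:yes PSO:yes

outcome vector order: (thr0.a,thr1.a,thr2.a)
[SC] allowed = {010, 011, 020, 021, 101, 110, 111, 120, 121}
[TSO] allowed = {000, 001, 010, 011, 020, 021, 100, 101, 110, 111, 120, 121}
[PSO] allowed = {000, 001, 010, 011, 020, 021, 100, 101, 110, 111, 120, 121}
target 011 ∈ {SC,TSO,PSO}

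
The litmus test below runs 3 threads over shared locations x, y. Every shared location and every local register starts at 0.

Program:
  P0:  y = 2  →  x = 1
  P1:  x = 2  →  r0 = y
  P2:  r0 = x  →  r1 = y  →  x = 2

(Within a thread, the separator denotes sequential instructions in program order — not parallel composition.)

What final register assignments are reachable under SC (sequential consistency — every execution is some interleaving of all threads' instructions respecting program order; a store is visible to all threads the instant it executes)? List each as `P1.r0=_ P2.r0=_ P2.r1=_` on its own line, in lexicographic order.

outcome vector order: (P1.r0,P2.r0,P2.r1)
|SC outcomes| = 10

P1.r0=0 P2.r0=0 P2.r1=0
P1.r0=0 P2.r0=0 P2.r1=2
P1.r0=0 P2.r0=1 P2.r1=2
P1.r0=0 P2.r0=2 P2.r1=0
P1.r0=0 P2.r0=2 P2.r1=2
P1.r0=2 P2.r0=0 P2.r1=0
P1.r0=2 P2.r0=0 P2.r1=2
P1.r0=2 P2.r0=1 P2.r1=2
P1.r0=2 P2.r0=2 P2.r1=0
P1.r0=2 P2.r0=2 P2.r1=2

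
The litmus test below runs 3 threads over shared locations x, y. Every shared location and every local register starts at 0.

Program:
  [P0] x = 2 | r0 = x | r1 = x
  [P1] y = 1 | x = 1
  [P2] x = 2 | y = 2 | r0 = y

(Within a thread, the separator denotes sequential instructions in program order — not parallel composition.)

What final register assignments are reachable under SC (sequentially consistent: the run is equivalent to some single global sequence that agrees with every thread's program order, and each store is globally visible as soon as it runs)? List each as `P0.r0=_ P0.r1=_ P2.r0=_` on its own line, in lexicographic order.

P0.r0=1 P0.r1=1 P2.r0=1
P0.r0=1 P0.r1=1 P2.r0=2
P0.r0=1 P0.r1=2 P2.r0=2
P0.r0=2 P0.r1=1 P2.r0=1
P0.r0=2 P0.r1=1 P2.r0=2
P0.r0=2 P0.r1=2 P2.r0=1
P0.r0=2 P0.r1=2 P2.r0=2

outcome vector order: (P0.r0,P0.r1,P2.r0)
|SC outcomes| = 7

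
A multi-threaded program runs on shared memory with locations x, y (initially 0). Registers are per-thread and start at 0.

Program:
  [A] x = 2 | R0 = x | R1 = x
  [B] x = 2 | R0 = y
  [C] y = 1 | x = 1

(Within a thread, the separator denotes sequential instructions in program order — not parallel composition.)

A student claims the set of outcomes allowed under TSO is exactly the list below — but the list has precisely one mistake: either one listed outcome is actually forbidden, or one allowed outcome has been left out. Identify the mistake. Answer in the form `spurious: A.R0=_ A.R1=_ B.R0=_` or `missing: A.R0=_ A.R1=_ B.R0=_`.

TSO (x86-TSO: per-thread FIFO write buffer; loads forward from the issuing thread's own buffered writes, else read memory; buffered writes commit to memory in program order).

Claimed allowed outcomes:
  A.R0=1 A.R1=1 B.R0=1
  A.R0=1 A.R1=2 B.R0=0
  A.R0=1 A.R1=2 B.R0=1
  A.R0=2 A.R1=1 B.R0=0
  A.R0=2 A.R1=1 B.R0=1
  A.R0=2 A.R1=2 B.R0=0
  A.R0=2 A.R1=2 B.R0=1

outcome vector order: (A.R0,A.R1,B.R0)
[TSO] allowed = {<1 1 0> <1 1 1> <1 2 0> <1 2 1> <2 1 0> <2 1 1> <2 2 0> <2 2 1>}
TSO∖claimed = {<1 1 0>}

missing: A.R0=1 A.R1=1 B.R0=0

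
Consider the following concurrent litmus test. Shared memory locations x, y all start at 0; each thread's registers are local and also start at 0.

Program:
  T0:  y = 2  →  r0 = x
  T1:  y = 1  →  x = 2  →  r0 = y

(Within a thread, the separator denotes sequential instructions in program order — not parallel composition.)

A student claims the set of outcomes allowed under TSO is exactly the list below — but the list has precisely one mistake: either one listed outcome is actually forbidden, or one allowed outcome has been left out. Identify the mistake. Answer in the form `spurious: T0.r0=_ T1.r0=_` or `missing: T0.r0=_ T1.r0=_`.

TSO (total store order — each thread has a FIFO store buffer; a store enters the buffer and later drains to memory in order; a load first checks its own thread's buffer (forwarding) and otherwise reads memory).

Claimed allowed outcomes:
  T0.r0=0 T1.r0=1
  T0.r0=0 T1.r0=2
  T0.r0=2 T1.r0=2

missing: T0.r0=2 T1.r0=1

outcome vector order: (T0.r0,T1.r0)
under TSO → 0/1; 0/2; 2/1; 2/2
TSO∖claimed = {2/1}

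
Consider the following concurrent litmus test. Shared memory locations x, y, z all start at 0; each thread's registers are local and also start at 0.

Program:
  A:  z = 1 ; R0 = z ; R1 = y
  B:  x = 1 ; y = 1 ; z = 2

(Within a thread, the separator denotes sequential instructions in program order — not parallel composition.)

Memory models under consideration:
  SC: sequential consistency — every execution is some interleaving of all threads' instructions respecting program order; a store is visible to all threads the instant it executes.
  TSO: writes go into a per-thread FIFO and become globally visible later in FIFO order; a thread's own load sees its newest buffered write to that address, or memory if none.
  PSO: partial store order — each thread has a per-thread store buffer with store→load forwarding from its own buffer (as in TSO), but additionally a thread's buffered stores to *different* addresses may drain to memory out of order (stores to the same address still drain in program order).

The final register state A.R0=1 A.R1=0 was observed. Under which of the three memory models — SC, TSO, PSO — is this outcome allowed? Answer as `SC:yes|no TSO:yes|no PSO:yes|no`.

SC:yes TSO:yes PSO:yes

outcome vector order: (A.R0,A.R1)
SC: 3 outcomes — {1/0; 1/1; 2/1}
TSO: 3 outcomes — {1/0; 1/1; 2/1}
PSO: 4 outcomes — {1/0; 1/1; 2/0; 2/1}
target 1/0 ∈ {SC,TSO,PSO}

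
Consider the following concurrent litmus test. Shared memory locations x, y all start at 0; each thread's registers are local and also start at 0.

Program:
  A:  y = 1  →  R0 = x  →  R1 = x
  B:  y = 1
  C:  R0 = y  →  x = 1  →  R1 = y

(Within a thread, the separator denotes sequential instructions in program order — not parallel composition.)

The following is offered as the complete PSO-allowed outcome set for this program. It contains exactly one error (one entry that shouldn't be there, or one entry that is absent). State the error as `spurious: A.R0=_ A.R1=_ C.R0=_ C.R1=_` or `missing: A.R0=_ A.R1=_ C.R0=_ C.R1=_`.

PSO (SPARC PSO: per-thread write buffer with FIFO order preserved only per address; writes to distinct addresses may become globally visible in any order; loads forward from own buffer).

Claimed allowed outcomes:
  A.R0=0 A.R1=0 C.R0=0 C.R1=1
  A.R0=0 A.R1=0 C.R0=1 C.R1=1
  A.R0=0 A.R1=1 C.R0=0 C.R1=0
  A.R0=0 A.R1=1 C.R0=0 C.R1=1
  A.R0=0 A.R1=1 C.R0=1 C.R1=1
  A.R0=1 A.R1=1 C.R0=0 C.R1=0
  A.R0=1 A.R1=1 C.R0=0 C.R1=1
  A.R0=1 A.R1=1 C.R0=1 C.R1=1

missing: A.R0=0 A.R1=0 C.R0=0 C.R1=0

outcome vector order: (A.R0,A.R1,C.R0,C.R1)
PSO: 9 outcomes — {0000 0001 0011 0100 0101 0111 1100 1101 1111}
PSO∖claimed = {0000}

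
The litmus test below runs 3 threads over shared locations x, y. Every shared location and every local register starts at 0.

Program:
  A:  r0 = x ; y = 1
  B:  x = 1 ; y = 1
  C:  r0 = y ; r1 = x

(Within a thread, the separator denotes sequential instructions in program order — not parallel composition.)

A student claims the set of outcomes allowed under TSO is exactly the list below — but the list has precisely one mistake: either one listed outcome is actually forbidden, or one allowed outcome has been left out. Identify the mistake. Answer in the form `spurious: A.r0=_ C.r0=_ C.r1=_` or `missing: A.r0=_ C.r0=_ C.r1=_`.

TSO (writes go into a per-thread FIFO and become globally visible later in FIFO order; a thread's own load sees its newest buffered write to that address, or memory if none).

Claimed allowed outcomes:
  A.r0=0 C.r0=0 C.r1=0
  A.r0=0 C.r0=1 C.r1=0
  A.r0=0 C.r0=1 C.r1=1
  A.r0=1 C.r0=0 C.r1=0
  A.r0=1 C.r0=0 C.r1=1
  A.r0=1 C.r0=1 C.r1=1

missing: A.r0=0 C.r0=0 C.r1=1

outcome vector order: (A.r0,C.r0,C.r1)
TSO: 7 outcomes — {0/0/0 0/0/1 0/1/0 0/1/1 1/0/0 1/0/1 1/1/1}
TSO∖claimed = {0/0/1}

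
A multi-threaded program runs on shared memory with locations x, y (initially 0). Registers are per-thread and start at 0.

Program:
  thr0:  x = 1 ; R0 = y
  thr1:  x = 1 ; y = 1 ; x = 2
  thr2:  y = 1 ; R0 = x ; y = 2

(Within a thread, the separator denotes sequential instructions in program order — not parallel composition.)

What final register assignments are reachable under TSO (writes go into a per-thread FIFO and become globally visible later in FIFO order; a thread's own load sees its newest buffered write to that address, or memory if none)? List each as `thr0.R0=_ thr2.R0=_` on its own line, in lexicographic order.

outcome vector order: (thr0.R0,thr2.R0)
|TSO outcomes| = 9

thr0.R0=0 thr2.R0=0
thr0.R0=0 thr2.R0=1
thr0.R0=0 thr2.R0=2
thr0.R0=1 thr2.R0=0
thr0.R0=1 thr2.R0=1
thr0.R0=1 thr2.R0=2
thr0.R0=2 thr2.R0=0
thr0.R0=2 thr2.R0=1
thr0.R0=2 thr2.R0=2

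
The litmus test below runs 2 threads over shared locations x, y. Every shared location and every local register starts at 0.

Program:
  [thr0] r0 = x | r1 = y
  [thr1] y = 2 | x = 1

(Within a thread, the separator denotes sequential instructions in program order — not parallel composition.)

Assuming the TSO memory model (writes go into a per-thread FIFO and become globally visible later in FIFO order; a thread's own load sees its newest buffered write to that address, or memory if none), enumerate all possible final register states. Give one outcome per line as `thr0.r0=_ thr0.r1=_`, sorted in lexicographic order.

outcome vector order: (thr0.r0,thr0.r1)
|TSO outcomes| = 3

thr0.r0=0 thr0.r1=0
thr0.r0=0 thr0.r1=2
thr0.r0=1 thr0.r1=2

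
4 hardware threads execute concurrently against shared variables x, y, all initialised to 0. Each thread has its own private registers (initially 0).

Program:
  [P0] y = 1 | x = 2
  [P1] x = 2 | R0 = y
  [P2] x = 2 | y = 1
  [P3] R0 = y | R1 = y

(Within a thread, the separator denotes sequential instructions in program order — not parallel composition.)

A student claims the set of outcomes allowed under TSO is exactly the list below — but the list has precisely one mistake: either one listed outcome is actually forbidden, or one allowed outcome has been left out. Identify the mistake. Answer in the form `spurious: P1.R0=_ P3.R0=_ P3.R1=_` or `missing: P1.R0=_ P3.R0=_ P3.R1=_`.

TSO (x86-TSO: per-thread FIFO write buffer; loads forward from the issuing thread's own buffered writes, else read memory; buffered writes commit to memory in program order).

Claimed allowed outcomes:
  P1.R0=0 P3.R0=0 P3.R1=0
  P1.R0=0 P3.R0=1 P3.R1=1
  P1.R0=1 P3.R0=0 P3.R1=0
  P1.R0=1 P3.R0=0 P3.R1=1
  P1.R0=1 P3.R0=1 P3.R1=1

outcome vector order: (P1.R0,P3.R0,P3.R1)
[TSO] allowed = {(0,0,0), (0,0,1), (0,1,1), (1,0,0), (1,0,1), (1,1,1)}
TSO∖claimed = {(0,0,1)}

missing: P1.R0=0 P3.R0=0 P3.R1=1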